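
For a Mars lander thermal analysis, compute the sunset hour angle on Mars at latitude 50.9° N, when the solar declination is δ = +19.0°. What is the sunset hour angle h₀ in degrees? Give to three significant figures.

h₀ = 115°

cos h₀ = −tan ϕ · tan δ = −tan(+50.9°) × tan(+19.000°) = -0.4237, so h₀ = 2.0083 rad = 115.07°.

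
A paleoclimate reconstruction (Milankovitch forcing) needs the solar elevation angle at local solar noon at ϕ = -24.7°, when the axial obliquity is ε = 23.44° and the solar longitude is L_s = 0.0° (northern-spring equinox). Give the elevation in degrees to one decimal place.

65.3°

Solar declination: sin δ = sin ε · sin L_s = sin 23.44° × sin 0.0° = 0.00000, so δ = +0.000°.
At local noon the hour angle is zero, so the zenith angle equals |ϕ − δ| = |-24.7° − (+0.000°)| = 24.700°.
Elevation = 90° − 24.700° = 65.3°.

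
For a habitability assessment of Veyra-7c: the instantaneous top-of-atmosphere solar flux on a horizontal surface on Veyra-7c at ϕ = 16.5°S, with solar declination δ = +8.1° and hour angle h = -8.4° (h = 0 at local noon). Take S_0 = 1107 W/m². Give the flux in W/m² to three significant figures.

cos θ_z = sin ϕ sin δ + cos ϕ cos δ cos h = -0.040018 + 0.939071 = 0.899053.
Flux = S_0 · cos θ_z = 1107 × 0.899053 = 995.3 W/m².

995 W/m²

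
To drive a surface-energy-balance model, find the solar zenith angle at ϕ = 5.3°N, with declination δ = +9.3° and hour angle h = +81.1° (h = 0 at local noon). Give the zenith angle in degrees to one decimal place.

cos θ_z = sin ϕ sin δ + cos ϕ cos δ cos h = 0.014927 + 0.152024 = 0.166951.
θ_z = arccos(0.166951) = 80.4°.

θ_z = 80.4°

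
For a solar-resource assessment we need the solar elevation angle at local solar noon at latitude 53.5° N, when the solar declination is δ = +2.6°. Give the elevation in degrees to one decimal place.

At local noon the hour angle is zero, so the zenith angle equals |φ − δ| = |+53.5° − (+2.600°)| = 50.900°.
Elevation = 90° − 50.900° = 39.1°.

39.1°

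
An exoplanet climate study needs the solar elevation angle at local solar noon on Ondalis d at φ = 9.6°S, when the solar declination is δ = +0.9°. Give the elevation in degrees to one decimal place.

At local noon the hour angle is zero, so the zenith angle equals |φ − δ| = |-9.6° − (+0.900°)| = 10.500°.
Elevation = 90° − 10.500° = 79.5°.

79.5°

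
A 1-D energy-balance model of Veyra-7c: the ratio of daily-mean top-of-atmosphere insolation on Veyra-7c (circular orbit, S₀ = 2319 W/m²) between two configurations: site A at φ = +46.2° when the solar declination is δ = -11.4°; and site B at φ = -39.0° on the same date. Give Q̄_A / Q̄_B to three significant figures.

— Configuration A (φ=+46.2°):
cos H₀ = −tan(+46.2°) tan(-11.400°) = 0.2103, H₀ = 1.3590 rad.
Bracket: H₀ sin φ sin δ + cos φ cos δ sin H₀ = 1.3590×0.72176×-0.19766 + 0.69214×0.98027×0.97764 = -0.193879 + 0.663313 = 0.469434.
Q̄ = (S₀/π) × [bracket] = (2319/π) × 0.469434 = 346.52 W/m².
— Configuration B (φ=-39.0°):
cos H₀ = −tan(-39.0°) tan(-11.400°) = -0.1633, H₀ = 1.7348 rad.
Bracket: H₀ sin φ sin δ + cos φ cos δ sin H₀ = 1.7348×-0.62932×-0.19766 + 0.77715×0.98027×0.98658 = 0.215794 + 0.751593 = 0.967387.
Q̄ = (S₀/π) × [bracket] = (2319/π) × 0.967387 = 714.09 W/m².
Ratio Q̄_A / Q̄_B = 346.52 / 714.09 = 0.4853.

Q̄_A / Q̄_B ≈ 0.485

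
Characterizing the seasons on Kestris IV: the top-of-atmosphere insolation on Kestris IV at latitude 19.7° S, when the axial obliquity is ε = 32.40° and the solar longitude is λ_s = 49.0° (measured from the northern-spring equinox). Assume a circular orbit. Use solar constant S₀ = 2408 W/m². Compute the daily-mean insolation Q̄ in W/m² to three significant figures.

Solar declination: sin δ = sin ε · sin λ_s = sin 32.40° × sin 49.0° = 0.40439, so δ = +23.853°.
cos H₀ = −tan(-19.7°) tan(+23.853°) = 0.1583, H₀ = 1.4118 rad.
Bracket: H₀ sin φ sin δ + cos φ cos δ sin H₀ = 1.4118×-0.33710×0.40439 + 0.94147×0.91459×0.98739 = -0.192456 + 0.850201 = 0.657745.
Q̄ = (S₀/π) × [bracket] = (2408/π) × 0.657745 = 504.2 W/m².

Q̄ ≈ 504 W/m²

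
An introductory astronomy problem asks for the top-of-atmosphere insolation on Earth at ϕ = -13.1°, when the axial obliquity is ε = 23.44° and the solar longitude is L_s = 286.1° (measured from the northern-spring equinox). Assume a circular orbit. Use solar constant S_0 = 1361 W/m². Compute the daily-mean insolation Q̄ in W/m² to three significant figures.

Q̄ ≈ 451 W/m²

Solar declination: sin δ = sin ε · sin L_s = sin 23.44° × sin 286.1° = -0.38219, so δ = -22.469°.
cos h₀ = −tan(-13.1°) tan(-22.469°) = -0.0962, h₀ = 1.6672 rad.
Bracket: h₀ sin ϕ sin δ + cos ϕ cos δ sin h₀ = 1.6672×-0.22665×-0.38219 + 0.97398×0.92409×0.99536 = 0.144418 + 0.895869 = 1.040287.
Q̄ = (S_0/π) × [bracket] = (1361/π) × 1.040287 = 450.7 W/m².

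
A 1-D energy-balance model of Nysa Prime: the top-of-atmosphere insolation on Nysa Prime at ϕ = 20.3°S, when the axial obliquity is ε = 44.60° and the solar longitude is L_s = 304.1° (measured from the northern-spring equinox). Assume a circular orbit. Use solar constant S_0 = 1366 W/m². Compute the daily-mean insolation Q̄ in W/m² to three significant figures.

Solar declination: sin δ = sin ε · sin L_s = sin 44.60° × sin 304.1° = -0.58143, so δ = -35.551°.
cos h₀ = −tan(-20.3°) tan(-35.551°) = -0.2644, h₀ = 1.8383 rad.
Bracket: h₀ sin ϕ sin δ + cos ϕ cos δ sin h₀ = 1.8383×-0.34694×-0.58143 + 0.93789×0.81360×0.96443 = 0.370824 + 0.735925 = 1.106749.
Q̄ = (S_0/π) × [bracket] = (1366/π) × 1.106749 = 481.2 W/m².

Q̄ ≈ 481 W/m²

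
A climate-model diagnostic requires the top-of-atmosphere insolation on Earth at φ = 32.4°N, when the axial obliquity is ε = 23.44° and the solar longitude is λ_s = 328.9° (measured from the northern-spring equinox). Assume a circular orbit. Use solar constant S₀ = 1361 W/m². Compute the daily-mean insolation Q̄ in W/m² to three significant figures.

Q̄ ≈ 286 W/m²

Solar declination: sin δ = sin ε · sin λ_s = sin 23.44° × sin 328.9° = -0.20547, so δ = -11.857°.
cos H₀ = −tan(+32.4°) tan(-11.857°) = 0.1332, H₀ = 1.4372 rad.
Bracket: H₀ sin φ sin δ + cos φ cos δ sin H₀ = 1.4372×0.53583×-0.20547 + 0.84433×0.97866×0.99108 = -0.158231 + 0.818941 = 0.660710.
Q̄ = (S₀/π) × [bracket] = (1361/π) × 0.660710 = 286.2 W/m².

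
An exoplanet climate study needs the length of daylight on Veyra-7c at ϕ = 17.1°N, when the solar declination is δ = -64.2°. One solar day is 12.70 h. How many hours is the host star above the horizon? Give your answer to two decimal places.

3.56 h

cos h₀ = −tan ϕ · tan δ = −tan(+17.1°) × tan(-64.200°) = 0.6364, so h₀ = 0.8810 rad = 50.48°.
Daylight = 2h₀/(2π) × 12.70 h = (0.8810/π) × 12.70 = 3.56 h.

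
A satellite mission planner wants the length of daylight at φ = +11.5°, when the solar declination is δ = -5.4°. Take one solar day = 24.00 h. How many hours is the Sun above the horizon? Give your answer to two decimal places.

cos H₀ = −tan φ · tan δ = −tan(+11.5°) × tan(-5.400°) = 0.0192, so H₀ = 1.5516 rad = 88.90°.
Daylight = 2H₀/(2π) × 24.00 h = (1.5516/π) × 24.00 = 11.85 h.

11.85 h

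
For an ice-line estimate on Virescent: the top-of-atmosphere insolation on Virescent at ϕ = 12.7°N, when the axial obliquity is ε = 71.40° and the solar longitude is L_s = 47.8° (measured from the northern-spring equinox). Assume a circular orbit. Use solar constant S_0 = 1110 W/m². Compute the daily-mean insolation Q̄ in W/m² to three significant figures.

Solar declination: sin δ = sin ε · sin L_s = sin 71.40° × sin 47.8° = 0.70211, so δ = +44.597°.
cos h₀ = −tan(+12.7°) tan(+44.597°) = -0.2222, h₀ = 1.7949 rad.
Bracket: h₀ sin ϕ sin δ + cos ϕ cos δ sin h₀ = 1.7949×0.21985×0.70211 + 0.97553×0.71207×0.97500 = 0.277059 + 0.677280 = 0.954339.
Q̄ = (S_0/π) × [bracket] = (1110/π) × 0.954339 = 337.2 W/m².

Q̄ ≈ 337 W/m²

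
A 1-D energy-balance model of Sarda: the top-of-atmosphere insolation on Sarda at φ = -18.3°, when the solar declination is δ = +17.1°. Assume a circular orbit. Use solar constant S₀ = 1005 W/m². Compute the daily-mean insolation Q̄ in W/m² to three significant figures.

Q̄ ≈ 245 W/m²

cos H₀ = −tan(-18.3°) tan(+17.100°) = 0.1017, H₀ = 1.4689 rad.
Bracket: H₀ sin φ sin δ + cos φ cos δ sin H₀ = 1.4689×-0.31399×0.29404 + 0.94943×0.95579×0.99481 = -0.135617 + 0.902746 = 0.767129.
Q̄ = (S₀/π) × [bracket] = (1005/π) × 0.767129 = 245.4 W/m².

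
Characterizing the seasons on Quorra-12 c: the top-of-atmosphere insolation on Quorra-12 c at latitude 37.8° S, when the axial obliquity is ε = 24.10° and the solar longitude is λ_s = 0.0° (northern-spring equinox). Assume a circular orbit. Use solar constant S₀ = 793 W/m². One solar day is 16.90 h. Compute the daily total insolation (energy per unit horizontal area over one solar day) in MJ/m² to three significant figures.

12.1 MJ/m²

Solar declination: sin δ = sin ε · sin λ_s = sin 24.10° × sin 0.0° = 0.00000, so δ = +0.000°.
cos H₀ = −tan(-37.8°) tan(+0.000°) = 0.0000, H₀ = 1.5708 rad.
Bracket: H₀ sin φ sin δ + cos φ cos δ sin H₀ = 1.5708×-0.61291×0.00000 + 0.79016×1.00000×1.00000 = -0.000000 + 0.790160 = 0.790160.
Q̄ = (S₀/π) × [bracket] = (793/π) × 0.790160 = 199.45 W/m².
Daily total = Q̄ × 16.90 h × 3600 s/h = 199.45 × 16.90 × 3600 / 10⁶ = 12.13 MJ/m².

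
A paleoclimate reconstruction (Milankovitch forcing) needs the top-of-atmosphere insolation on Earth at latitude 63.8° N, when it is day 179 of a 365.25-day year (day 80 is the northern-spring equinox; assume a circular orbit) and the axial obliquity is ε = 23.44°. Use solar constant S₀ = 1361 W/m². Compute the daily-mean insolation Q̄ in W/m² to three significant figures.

Q̄ ≈ 489 W/m²

Solar longitude: λ_s = 360° × (179 − 80)/365.25 = 97.577°.
sin δ = sin 23.44° × sin 97.577° = 0.39432, so δ = +23.223°.
cos H₀ = −tan(+63.8°) tan(+23.223°) = -0.8720, H₀ = 2.6301 rad.
Bracket: H₀ sin φ sin δ + cos φ cos δ sin H₀ = 2.6301×0.89726×0.39432 + 0.44151×0.91898×0.48949 = 0.930549 + 0.198605 = 1.129154.
Q̄ = (S₀/π) × [bracket] = (1361/π) × 1.129154 = 489.2 W/m².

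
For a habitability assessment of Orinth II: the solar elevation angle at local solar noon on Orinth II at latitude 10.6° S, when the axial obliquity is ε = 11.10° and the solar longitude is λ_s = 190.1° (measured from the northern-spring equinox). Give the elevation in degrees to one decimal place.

81.3°

Solar declination: sin δ = sin ε · sin λ_s = sin 11.10° × sin 190.1° = -0.03376, so δ = -1.935°.
At local noon the hour angle is zero, so the zenith angle equals |φ − δ| = |-10.6° − (-1.935°)| = 8.665°.
Elevation = 90° − 8.665° = 81.3°.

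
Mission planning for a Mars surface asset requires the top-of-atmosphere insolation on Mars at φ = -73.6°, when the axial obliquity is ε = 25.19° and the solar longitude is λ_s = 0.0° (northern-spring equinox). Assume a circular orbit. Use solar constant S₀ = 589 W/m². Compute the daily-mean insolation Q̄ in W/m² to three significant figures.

Q̄ ≈ 52.9 W/m²

Solar declination: sin δ = sin ε · sin λ_s = sin 25.19° × sin 0.0° = 0.00000, so δ = +0.000°.
cos H₀ = −tan(-73.6°) tan(+0.000°) = 0.0000, H₀ = 1.5708 rad.
Bracket: H₀ sin φ sin δ + cos φ cos δ sin H₀ = 1.5708×-0.95931×0.00000 + 0.28234×1.00000×1.00000 = -0.000000 + 0.282340 = 0.282340.
Q̄ = (S₀/π) × [bracket] = (589/π) × 0.282340 = 52.93 W/m².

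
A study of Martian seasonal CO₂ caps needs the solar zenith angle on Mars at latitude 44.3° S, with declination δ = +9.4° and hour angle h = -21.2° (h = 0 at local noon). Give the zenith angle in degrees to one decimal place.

θ_z = 57.0°

cos θ_z = sin φ sin δ + cos φ cos δ cos h = -0.114069 + 0.658298 = 0.544229.
θ_z = arccos(0.544229) = 57.0°.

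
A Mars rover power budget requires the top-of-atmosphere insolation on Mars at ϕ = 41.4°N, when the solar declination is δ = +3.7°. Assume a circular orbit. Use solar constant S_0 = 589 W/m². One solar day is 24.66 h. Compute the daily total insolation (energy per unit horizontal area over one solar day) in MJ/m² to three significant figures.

13.6 MJ/m²

cos h₀ = −tan(+41.4°) tan(+3.700°) = -0.0570, h₀ = 1.6278 rad.
Bracket: h₀ sin ϕ sin δ + cos ϕ cos δ sin h₀ = 1.6278×0.66131×0.06453 + 0.75011×0.99792×0.99837 = 0.069465 + 0.747330 = 0.816795.
Q̄ = (S_0/π) × [bracket] = (589/π) × 0.816795 = 153.14 W/m².
Daily total = Q̄ × 24.66 h × 3600 s/h = 153.14 × 24.66 × 3600 / 10⁶ = 13.60 MJ/m².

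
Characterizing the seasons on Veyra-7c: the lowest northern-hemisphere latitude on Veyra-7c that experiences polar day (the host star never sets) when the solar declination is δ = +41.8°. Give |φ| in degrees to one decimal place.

|φ| = 48.2°

Polar day requires cos H₀ = −tan φ tan δ ≤ −1, i.e. tan φ tan δ ≥ 1.
The boundary is |tan φ| · |tan δ| = 1, so |φ| = 90° − |δ| = 90° − 41.8° = 48.2° in the northern hemisphere.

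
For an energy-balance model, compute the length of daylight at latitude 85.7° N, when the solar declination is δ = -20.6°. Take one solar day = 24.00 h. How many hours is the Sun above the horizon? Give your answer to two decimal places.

0.00 h

cos h₀ = −tan ϕ · tan δ = 4.9990 ≥ 1, so the Sun never rises (polar night) and h₀ = 0.
Daylight = 2h₀/(2π) × 24.00 h = (0.0000/π) × 24.00 = 0.00 h.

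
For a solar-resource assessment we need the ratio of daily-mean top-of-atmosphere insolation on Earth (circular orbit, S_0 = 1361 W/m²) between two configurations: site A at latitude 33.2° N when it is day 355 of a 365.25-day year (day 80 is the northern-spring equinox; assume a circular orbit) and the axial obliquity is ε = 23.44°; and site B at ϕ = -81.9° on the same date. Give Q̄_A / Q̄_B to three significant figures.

— Configuration A (ϕ=+33.2°):
Solar longitude: L_s = 360° × (355 − 80)/365.25 = 271.047°.
sin δ = sin 23.44° × sin 271.047° = -0.39772, so δ = -23.436°.
cos h₀ = −tan(+33.2°) tan(-23.436°) = 0.2837, h₀ = 1.2832 rad.
Bracket: h₀ sin ϕ sin δ + cos ϕ cos δ sin h₀ = 1.2832×0.54756×-0.39772 + 0.83676×0.91751×0.95892 = -0.279450 + 0.736197 = 0.456747.
Q̄ = (S_0/π) × [bracket] = (1361/π) × 0.456747 = 197.87 W/m².
— Configuration B (ϕ=-81.9°):
cos h₀ = −tan(-81.9°) tan(-23.436°) = -3.0458 ≤ −1 ⇒ polar day, h₀ = π.
Bracket: h₀ sin ϕ sin δ + cos ϕ cos δ sin h₀ = 3.1416×-0.99002×-0.39772 + 0.14090×0.91751×0.00000 = 1.237007 + 0.000000 = 1.237007.
Q̄ = (S_0/π) × [bracket] = (1361/π) × 1.237007 = 535.90 W/m².
Ratio Q̄_A / Q̄_B = 197.87 / 535.90 = 0.3692.

Q̄_A / Q̄_B ≈ 0.369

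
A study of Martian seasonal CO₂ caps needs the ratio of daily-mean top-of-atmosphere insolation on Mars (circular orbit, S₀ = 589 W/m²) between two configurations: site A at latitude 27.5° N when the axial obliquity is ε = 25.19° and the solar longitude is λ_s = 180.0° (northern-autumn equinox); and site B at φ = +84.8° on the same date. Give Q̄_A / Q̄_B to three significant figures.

— Configuration A (φ=+27.5°):
Solar declination: sin δ = sin ε · sin λ_s = sin 25.19° × sin 180.0° = 0.00000, so δ = +0.000°.
cos H₀ = −tan(+27.5°) tan(+0.000°) = -0.0000, H₀ = 1.5708 rad.
Bracket: H₀ sin φ sin δ + cos φ cos δ sin H₀ = 1.5708×0.46175×0.00000 + 0.88701×1.00000×1.00000 = 0.000000 + 0.887010 = 0.887010.
Q̄ = (S₀/π) × [bracket] = (589/π) × 0.887010 = 166.30 W/m².
— Configuration B (φ=+84.8°):
cos H₀ = −tan(+84.8°) tan(+0.000°) = -0.0000, H₀ = 1.5708 rad.
Bracket: H₀ sin φ sin δ + cos φ cos δ sin H₀ = 1.5708×0.99588×0.00000 + 0.09063×1.00000×1.00000 = 0.000000 + 0.090630 = 0.090630.
Q̄ = (S₀/π) × [bracket] = (589/π) × 0.090630 = 16.992 W/m².
Ratio Q̄_A / Q̄_B = 166.30 / 16.992 = 9.787.

Q̄_A / Q̄_B ≈ 9.79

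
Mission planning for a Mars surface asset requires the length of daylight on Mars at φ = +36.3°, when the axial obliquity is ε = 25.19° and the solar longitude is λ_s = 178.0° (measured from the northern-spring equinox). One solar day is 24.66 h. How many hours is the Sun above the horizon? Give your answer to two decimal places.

12.42 h

Solar declination: sin δ = sin ε · sin λ_s = sin 25.19° × sin 178.0° = 0.01485, so δ = +0.851°.
cos H₀ = −tan φ · tan δ = −tan(+36.3°) × tan(+0.851°) = -0.0109, so H₀ = 1.5817 rad = 90.63°.
Daylight = 2H₀/(2π) × 24.66 h = (1.5817/π) × 24.66 = 12.42 h.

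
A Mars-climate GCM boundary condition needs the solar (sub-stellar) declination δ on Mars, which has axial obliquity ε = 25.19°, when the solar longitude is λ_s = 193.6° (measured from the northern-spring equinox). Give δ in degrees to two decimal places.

δ = -5.74°

sin δ = sin ε · sin λ_s = sin 25.19° × sin 193.6° = -0.100082.
δ = arcsin(-0.100082) = -5.74°.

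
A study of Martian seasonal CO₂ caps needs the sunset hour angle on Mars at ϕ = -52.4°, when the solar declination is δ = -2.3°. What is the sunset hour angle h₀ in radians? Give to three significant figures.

cos h₀ = −tan ϕ · tan δ = −tan(-52.4°) × tan(-2.300°) = -0.0522, so h₀ = 1.6230 rad = 92.99°.

h₀ = 1.62 rad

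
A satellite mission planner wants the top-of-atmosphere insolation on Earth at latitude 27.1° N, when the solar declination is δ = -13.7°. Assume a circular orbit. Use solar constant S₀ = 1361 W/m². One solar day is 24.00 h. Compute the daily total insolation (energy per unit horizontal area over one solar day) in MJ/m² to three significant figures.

26.3 MJ/m²

cos H₀ = −tan(+27.1°) tan(-13.700°) = 0.1247, H₀ = 1.4457 rad.
Bracket: H₀ sin φ sin δ + cos φ cos δ sin H₀ = 1.4457×0.45554×-0.23684 + 0.89021×0.97155×0.99219 = -0.155977 + 0.858129 = 0.702152.
Q̄ = (S₀/π) × [bracket] = (1361/π) × 0.702152 = 304.19 W/m².
Daily total = Q̄ × 24.00 h × 3600 s/h = 304.19 × 24.00 × 3600 / 10⁶ = 26.28 MJ/m².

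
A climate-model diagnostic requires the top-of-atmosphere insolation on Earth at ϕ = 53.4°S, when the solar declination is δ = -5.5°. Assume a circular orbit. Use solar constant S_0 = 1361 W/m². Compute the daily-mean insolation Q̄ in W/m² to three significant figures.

cos h₀ = −tan(-53.4°) tan(-5.500°) = -0.1297, h₀ = 1.7008 rad.
Bracket: h₀ sin ϕ sin δ + cos ϕ cos δ sin h₀ = 1.7008×-0.80282×-0.09585 + 0.59622×0.99540×0.99156 = 0.130877 + 0.588468 = 0.719345.
Q̄ = (S_0/π) × [bracket] = (1361/π) × 0.719345 = 311.6 W/m².

Q̄ ≈ 312 W/m²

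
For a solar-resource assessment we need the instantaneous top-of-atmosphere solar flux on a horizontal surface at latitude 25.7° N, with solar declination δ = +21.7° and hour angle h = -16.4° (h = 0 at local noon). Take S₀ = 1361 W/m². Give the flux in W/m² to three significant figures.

cos θ_z = sin φ sin δ + cos φ cos δ cos h = 0.160344 + 0.803157 = 0.963501.
Flux = S₀ · cos θ_z = 1361 × 0.963501 = 1311 W/m².

1.31e+03 W/m²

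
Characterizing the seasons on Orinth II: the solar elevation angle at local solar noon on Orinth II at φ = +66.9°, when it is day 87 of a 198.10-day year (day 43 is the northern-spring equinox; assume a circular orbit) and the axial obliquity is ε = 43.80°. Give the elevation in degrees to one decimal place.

Solar longitude: λ_s = 360° × (87 − 43)/198.10 = 79.960°.
sin δ = sin 43.80° × sin 79.960° = 0.68154, so δ = +42.964°.
At local noon the hour angle is zero, so the zenith angle equals |φ − δ| = |+66.9° − (+42.964°)| = 23.936°.
Elevation = 90° − 23.936° = 66.1°.

66.1°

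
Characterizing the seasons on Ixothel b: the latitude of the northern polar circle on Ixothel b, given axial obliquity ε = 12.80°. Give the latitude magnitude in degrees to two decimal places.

The polar circle is the lowest latitude that experiences at least one full rotation of continuous daylight at the northern-summer solstice; it lies at |ϕ| = 90° − ε = 90° − 12.80° = 77.20°.

77.20°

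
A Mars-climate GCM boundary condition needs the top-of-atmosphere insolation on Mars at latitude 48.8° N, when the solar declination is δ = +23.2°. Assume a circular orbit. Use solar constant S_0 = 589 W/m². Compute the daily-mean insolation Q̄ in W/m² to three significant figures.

cos h₀ = −tan(+48.8°) tan(+23.200°) = -0.4896, h₀ = 2.0824 rad.
Bracket: h₀ sin ϕ sin δ + cos ϕ cos δ sin h₀ = 2.0824×0.75241×0.39394 + 0.65869×0.91914×0.87195 = 0.617233 + 0.527903 = 1.145136.
Q̄ = (S_0/π) × [bracket] = (589/π) × 1.145136 = 214.7 W/m².

Q̄ ≈ 215 W/m²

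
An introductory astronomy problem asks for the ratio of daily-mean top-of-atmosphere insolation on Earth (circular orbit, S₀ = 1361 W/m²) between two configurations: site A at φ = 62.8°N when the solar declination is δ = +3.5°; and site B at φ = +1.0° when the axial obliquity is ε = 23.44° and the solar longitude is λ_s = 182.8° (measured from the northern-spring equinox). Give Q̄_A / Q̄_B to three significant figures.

Q̄_A / Q̄_B ≈ 0.545

— Configuration A (φ=+62.8°):
cos H₀ = −tan(+62.8°) tan(+3.500°) = -0.1190, H₀ = 1.6901 rad.
Bracket: H₀ sin φ sin δ + cos φ cos δ sin H₀ = 1.6901×0.88942×0.06105 + 0.45710×0.99813×0.99289 = 0.091771 + 0.453001 = 0.544772.
Q̄ = (S₀/π) × [bracket] = (1361/π) × 0.544772 = 236.01 W/m².
— Configuration B (φ=+1.0°):
Solar declination: sin δ = sin ε · sin λ_s = sin 23.44° × sin 182.8° = -0.01943, so δ = -1.113°.
cos H₀ = −tan(+1.0°) tan(-1.113°) = 0.0003, H₀ = 1.5705 rad.
Bracket: H₀ sin φ sin δ + cos φ cos δ sin H₀ = 1.5705×0.01745×-0.01943 + 0.99985×0.99981×1.00000 = -0.000532 + 0.999660 = 0.999128.
Q̄ = (S₀/π) × [bracket] = (1361/π) × 0.999128 = 432.84 W/m².
Ratio Q̄_A / Q̄_B = 236.01 / 432.84 = 0.5453.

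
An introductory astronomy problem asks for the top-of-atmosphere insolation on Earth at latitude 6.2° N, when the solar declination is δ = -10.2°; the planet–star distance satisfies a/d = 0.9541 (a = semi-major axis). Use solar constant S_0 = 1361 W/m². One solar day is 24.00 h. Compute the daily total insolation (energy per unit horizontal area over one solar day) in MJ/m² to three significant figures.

32.3 MJ/m²

cos h₀ = −tan(+6.2°) tan(-10.200°) = 0.0195, h₀ = 1.5512 rad.
Bracket: h₀ sin ϕ sin δ + cos ϕ cos δ sin h₀ = 1.5512×0.10800×-0.17708 + 0.99415×0.98420×0.99981 = -0.029666 + 0.978257 = 0.948591.
Inverse-square distance factor (a/d)² = 0.9541² = 0.910307.
Q̄ = (S_0/π) × 0.910307 × [bracket] = (1361/π) × 0.910307 × 0.948591 = 374.09 W/m².
Daily total = Q̄ × 24.00 h × 3600 s/h = 374.09 × 24.00 × 3600 / 10⁶ = 32.32 MJ/m².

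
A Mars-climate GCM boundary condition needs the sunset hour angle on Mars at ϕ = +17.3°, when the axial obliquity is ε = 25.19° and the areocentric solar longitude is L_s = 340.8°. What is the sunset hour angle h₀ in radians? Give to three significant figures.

h₀ = 1.53 rad

sin δ = sin 25.19° × sin 340.8° = -0.13997, so δ = -8.046°.
cos h₀ = −tan ϕ · tan δ = −tan(+17.3°) × tan(-8.046°) = 0.0440, so h₀ = 1.5268 rad = 87.48°.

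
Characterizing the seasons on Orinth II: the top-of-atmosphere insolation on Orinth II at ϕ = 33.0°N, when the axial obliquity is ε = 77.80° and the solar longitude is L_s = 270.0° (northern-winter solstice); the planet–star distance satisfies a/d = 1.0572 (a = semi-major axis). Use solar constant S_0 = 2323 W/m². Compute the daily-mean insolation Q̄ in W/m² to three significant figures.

Solar declination: sin δ = sin ε · sin L_s = sin 77.80° × sin 270.0° = -0.97742, so δ = -77.800°.
cos h₀ = −tan(+33.0°) tan(-77.800°) = 3.0036 ≥ 1 ⇒ polar night, h₀ = 0 and Q̄ = 0.
Inverse-square distance factor (a/d)² = 1.0572² = 1.117672.

Q̄ ≈ 0.00 W/m²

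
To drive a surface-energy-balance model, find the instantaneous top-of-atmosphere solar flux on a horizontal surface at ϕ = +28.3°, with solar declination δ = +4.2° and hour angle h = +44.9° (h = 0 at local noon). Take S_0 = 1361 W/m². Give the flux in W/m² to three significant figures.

cos θ_z = sin ϕ sin δ + cos ϕ cos δ cos h = 0.034721 + 0.622002 = 0.656723.
Flux = S_0 · cos θ_z = 1361 × 0.656723 = 893.8 W/m².

894 W/m²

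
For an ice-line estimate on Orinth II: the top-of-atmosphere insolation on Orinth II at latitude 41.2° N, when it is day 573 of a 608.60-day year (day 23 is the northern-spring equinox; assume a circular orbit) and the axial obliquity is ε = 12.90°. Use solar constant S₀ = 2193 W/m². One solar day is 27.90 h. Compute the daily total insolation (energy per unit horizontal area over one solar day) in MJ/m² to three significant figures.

43.4 MJ/m²

Solar longitude: λ_s = 360° × (573 − 23)/608.60 = 325.337°.
sin δ = sin 12.90° × sin 325.337° = -0.12697, so δ = -7.295°.
cos H₀ = −tan(+41.2°) tan(-7.295°) = 0.1121, H₀ = 1.4585 rad.
Bracket: H₀ sin φ sin δ + cos φ cos δ sin H₀ = 1.4585×0.65869×-0.12697 + 0.75241×0.99191×0.99370 = -0.121980 + 0.741621 = 0.619641.
Q̄ = (S₀/π) × [bracket] = (2193/π) × 0.619641 = 432.54 W/m².
Daily total = Q̄ × 27.90 h × 3600 s/h = 432.54 × 27.90 × 3600 / 10⁶ = 43.44 MJ/m².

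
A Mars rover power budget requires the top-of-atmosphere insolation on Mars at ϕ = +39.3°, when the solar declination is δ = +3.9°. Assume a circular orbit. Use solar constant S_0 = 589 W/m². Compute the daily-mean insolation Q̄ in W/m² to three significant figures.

cos h₀ = −tan(+39.3°) tan(+3.900°) = -0.0558, h₀ = 1.6266 rad.
Bracket: h₀ sin ϕ sin δ + cos ϕ cos δ sin h₀ = 1.6266×0.63338×0.06802 + 0.77384×0.99768×0.99844 = 0.070078 + 0.770840 = 0.840918.
Q̄ = (S_0/π) × [bracket] = (589/π) × 0.840918 = 157.7 W/m².

Q̄ ≈ 158 W/m²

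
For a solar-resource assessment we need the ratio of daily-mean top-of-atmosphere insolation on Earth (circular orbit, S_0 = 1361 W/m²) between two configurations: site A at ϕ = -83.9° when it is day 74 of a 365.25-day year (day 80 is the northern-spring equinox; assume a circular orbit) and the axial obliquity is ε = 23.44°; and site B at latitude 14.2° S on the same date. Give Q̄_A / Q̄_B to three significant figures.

— Configuration A (ϕ=-83.9°):
Solar longitude: L_s = 360° × (74 − 80)/365.25 = -5.914°, i.e. -5.914° + 360° = 354.086°.
sin δ = sin 23.44° × sin 354.086° = -0.04098, so δ = -2.349°.
cos h₀ = −tan(-83.9°) tan(-2.349°) = -0.3838, h₀ = 1.9647 rad.
Bracket: h₀ sin ϕ sin δ + cos ϕ cos δ sin h₀ = 1.9647×-0.99434×-0.04098 + 0.10626×0.99916×0.92341 = 0.080058 + 0.098039 = 0.178097.
Q̄ = (S_0/π) × [bracket] = (1361/π) × 0.178097 = 77.155 W/m².
— Configuration B (ϕ=-14.2°):
cos h₀ = −tan(-14.2°) tan(-2.349°) = -0.0104, h₀ = 1.5812 rad.
Bracket: h₀ sin ϕ sin δ + cos ϕ cos δ sin h₀ = 1.5812×-0.24531×-0.04098 + 0.96945×0.99916×0.99995 = 0.015895 + 0.968587 = 0.984482.
Q̄ = (S_0/π) × [bracket] = (1361/π) × 0.984482 = 426.50 W/m².
Ratio Q̄_A / Q̄_B = 77.155 / 426.50 = 0.1809.

Q̄_A / Q̄_B ≈ 0.181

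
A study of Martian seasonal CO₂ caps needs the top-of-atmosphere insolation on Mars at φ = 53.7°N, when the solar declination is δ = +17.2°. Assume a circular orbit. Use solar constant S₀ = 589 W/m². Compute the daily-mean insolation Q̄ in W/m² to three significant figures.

cos H₀ = −tan(+53.7°) tan(+17.200°) = -0.4214, H₀ = 2.0058 rad.
Bracket: H₀ sin φ sin δ + cos φ cos δ sin H₀ = 2.0058×0.80593×0.29571 + 0.59201×0.95528×0.90687 = 0.478025 + 0.512867 = 0.990892.
Q̄ = (S₀/π) × [bracket] = (589/π) × 0.990892 = 185.8 W/m².

Q̄ ≈ 186 W/m²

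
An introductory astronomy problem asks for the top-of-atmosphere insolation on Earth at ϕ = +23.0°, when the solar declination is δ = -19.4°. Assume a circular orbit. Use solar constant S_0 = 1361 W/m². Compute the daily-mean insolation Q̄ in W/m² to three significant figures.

Q̄ ≈ 292 W/m²

cos h₀ = −tan(+23.0°) tan(-19.400°) = 0.1495, h₀ = 1.4208 rad.
Bracket: h₀ sin ϕ sin δ + cos ϕ cos δ sin h₀ = 1.4208×0.39073×-0.33216 + 0.92050×0.94322×0.98876 = -0.184398 + 0.858475 = 0.674077.
Q̄ = (S_0/π) × [bracket] = (1361/π) × 0.674077 = 292.0 W/m².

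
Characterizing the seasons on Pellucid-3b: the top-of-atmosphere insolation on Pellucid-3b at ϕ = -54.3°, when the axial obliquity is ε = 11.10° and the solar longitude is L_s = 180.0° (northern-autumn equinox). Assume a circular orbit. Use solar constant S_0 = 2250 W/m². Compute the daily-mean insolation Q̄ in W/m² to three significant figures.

Solar declination: sin δ = sin ε · sin L_s = sin 11.10° × sin 180.0° = 0.00000, so δ = +0.000°.
cos h₀ = −tan(-54.3°) tan(+0.000°) = 0.0000, h₀ = 1.5708 rad.
Bracket: h₀ sin ϕ sin δ + cos ϕ cos δ sin h₀ = 1.5708×-0.81208×0.00000 + 0.58354×1.00000×1.00000 = -0.000000 + 0.583540 = 0.583540.
Q̄ = (S_0/π) × [bracket] = (2250/π) × 0.583540 = 417.9 W/m².

Q̄ ≈ 418 W/m²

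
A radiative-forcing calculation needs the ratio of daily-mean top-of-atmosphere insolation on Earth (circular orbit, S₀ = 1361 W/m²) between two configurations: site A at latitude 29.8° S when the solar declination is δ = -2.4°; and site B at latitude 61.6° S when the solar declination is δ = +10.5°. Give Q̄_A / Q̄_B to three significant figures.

Q̄_A / Q̄_B ≈ 3.69

— Configuration A (φ=-29.8°):
cos H₀ = −tan(-29.8°) tan(-2.400°) = -0.0240, H₀ = 1.5948 rad.
Bracket: H₀ sin φ sin δ + cos φ cos δ sin H₀ = 1.5948×-0.49697×-0.04188 + 0.86777×0.99912×0.99971 = 0.033193 + 0.866755 = 0.899948.
Q̄ = (S₀/π) × [bracket] = (1361/π) × 0.899948 = 389.88 W/m².
— Configuration B (φ=-61.6°):
cos H₀ = −tan(-61.6°) tan(+10.500°) = 0.3428, H₀ = 1.2209 rad.
Bracket: H₀ sin φ sin δ + cos φ cos δ sin H₀ = 1.2209×-0.87965×0.18224 + 0.47562×0.98325×0.93942 = -0.195719 + 0.439323 = 0.243604.
Q̄ = (S₀/π) × [bracket] = (1361/π) × 0.243604 = 105.53 W/m².
Ratio Q̄_A / Q̄_B = 389.88 / 105.53 = 3.694.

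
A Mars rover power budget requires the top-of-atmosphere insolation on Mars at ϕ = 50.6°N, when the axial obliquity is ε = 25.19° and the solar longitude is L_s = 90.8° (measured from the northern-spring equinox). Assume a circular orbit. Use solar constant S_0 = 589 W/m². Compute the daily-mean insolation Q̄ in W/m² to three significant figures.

Q̄ ≈ 223 W/m²

Solar declination: sin δ = sin ε · sin L_s = sin 25.19° × sin 90.8° = 0.42558, so δ = +25.187°.
cos h₀ = −tan(+50.6°) tan(+25.187°) = -0.5725, h₀ = 2.1804 rad.
Bracket: h₀ sin ϕ sin δ + cos ϕ cos δ sin h₀ = 2.1804×0.77273×0.42558 + 0.63473×0.90492×0.81987 = 0.717043 + 0.470917 = 1.187960.
Q̄ = (S_0/π) × [bracket] = (589/π) × 1.187960 = 222.7 W/m².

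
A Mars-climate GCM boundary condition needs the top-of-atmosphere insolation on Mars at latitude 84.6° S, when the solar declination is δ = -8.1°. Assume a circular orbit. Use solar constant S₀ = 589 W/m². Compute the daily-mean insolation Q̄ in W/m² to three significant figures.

Q̄ ≈ 82.6 W/m²

cos H₀ = −tan(-84.6°) tan(-8.100°) = -1.5056 ≤ −1 ⇒ polar day, H₀ = π.
Bracket: H₀ sin φ sin δ + cos φ cos δ sin H₀ = 3.1416×-0.99556×-0.14090 + 0.09411×0.99002×0.00000 = 0.440686 + 0.000000 = 0.440686.
Q̄ = (S₀/π) × [bracket] = (589/π) × 0.440686 = 82.62 W/m².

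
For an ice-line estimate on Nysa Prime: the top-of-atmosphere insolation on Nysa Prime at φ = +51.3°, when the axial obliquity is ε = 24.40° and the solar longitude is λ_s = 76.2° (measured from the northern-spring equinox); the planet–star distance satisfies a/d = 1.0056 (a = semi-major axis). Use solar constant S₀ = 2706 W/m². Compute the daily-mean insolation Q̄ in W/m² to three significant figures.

Q̄ ≈ 1.00e+03 W/m²

Solar declination: sin δ = sin ε · sin λ_s = sin 24.40° × sin 76.2° = 0.40118, so δ = +23.652°.
cos H₀ = −tan(+51.3°) tan(+23.652°) = -0.5467, H₀ = 2.1492 rad.
Bracket: H₀ sin φ sin δ + cos φ cos δ sin H₀ = 2.1492×0.78043×0.40118 + 0.62524×0.91600×0.83734 = 0.672899 + 0.479561 = 1.152460.
Inverse-square distance factor (a/d)² = 1.0056² = 1.011231.
Q̄ = (S₀/π) × 1.011231 × [bracket] = (2706/π) × 1.011231 × 1.152460 = 1004 W/m².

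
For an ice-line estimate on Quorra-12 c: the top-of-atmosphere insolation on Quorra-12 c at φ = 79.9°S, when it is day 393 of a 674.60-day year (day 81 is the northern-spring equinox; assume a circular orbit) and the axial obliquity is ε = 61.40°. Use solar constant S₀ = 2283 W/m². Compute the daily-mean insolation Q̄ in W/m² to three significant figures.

Solar longitude: λ_s = 360° × (393 − 81)/674.60 = 166.499°.
sin δ = sin 61.40° × sin 166.499° = 0.20498, so δ = +11.828°.
cos H₀ = −tan(-79.9°) tan(+11.828°) = 1.1757 ≥ 1 ⇒ polar night, H₀ = 0 and Q̄ = 0.

Q̄ ≈ 0.00 W/m²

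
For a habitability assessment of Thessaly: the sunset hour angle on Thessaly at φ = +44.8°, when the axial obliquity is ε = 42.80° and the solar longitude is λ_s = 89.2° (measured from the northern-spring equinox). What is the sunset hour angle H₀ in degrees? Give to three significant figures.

Solar declination: sin δ = sin ε · sin λ_s = sin 42.80° × sin 89.2° = 0.67938, so δ = +42.795°.
cos H₀ = −tan φ · tan δ = −tan(+44.8°) × tan(+42.795°) = -0.9194, so H₀ = 2.7374 rad = 156.84°.

H₀ = 157°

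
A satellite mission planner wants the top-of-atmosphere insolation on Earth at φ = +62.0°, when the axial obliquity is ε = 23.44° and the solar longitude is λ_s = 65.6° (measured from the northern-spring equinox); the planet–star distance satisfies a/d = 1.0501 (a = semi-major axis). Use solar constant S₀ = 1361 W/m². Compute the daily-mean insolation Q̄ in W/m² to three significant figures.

Q̄ ≈ 508 W/m²

Solar declination: sin δ = sin ε · sin λ_s = sin 23.44° × sin 65.6° = 0.36226, so δ = +21.239°.
cos H₀ = −tan(+62.0°) tan(+21.239°) = -0.7310, H₀ = 2.3905 rad.
Bracket: H₀ sin φ sin δ + cos φ cos δ sin H₀ = 2.3905×0.88295×0.36226 + 0.46947×0.93208×0.68242 = 0.764619 + 0.298616 = 1.063235.
Inverse-square distance factor (a/d)² = 1.0501² = 1.102710.
Q̄ = (S₀/π) × 1.102710 × [bracket] = (1361/π) × 1.102710 × 1.063235 = 507.9 W/m².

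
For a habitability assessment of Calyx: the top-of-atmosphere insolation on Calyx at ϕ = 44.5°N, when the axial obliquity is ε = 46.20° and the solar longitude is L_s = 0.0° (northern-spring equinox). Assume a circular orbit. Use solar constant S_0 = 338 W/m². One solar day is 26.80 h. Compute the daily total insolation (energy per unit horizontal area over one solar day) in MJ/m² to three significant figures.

7.40 MJ/m²

Solar declination: sin δ = sin ε · sin L_s = sin 46.20° × sin 0.0° = 0.00000, so δ = +0.000°.
cos h₀ = −tan(+44.5°) tan(+0.000°) = -0.0000, h₀ = 1.5708 rad.
Bracket: h₀ sin ϕ sin δ + cos ϕ cos δ sin h₀ = 1.5708×0.70091×0.00000 + 0.71325×1.00000×1.00000 = 0.000000 + 0.713250 = 0.713250.
Q̄ = (S_0/π) × [bracket] = (338/π) × 0.713250 = 76.738 W/m².
Daily total = Q̄ × 26.80 h × 3600 s/h = 76.738 × 26.80 × 3600 / 10⁶ = 7.404 MJ/m².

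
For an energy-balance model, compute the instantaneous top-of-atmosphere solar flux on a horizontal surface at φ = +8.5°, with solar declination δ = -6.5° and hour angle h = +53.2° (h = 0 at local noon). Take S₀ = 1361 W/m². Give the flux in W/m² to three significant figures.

cos θ_z = sin φ sin δ + cos φ cos δ cos h = -0.016733 + 0.588636 = 0.571903.
Flux = S₀ · cos θ_z = 1361 × 0.571903 = 778.4 W/m².

778 W/m²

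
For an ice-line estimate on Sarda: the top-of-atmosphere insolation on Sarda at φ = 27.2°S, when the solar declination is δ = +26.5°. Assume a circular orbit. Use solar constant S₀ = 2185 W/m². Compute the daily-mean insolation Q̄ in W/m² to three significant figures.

cos H₀ = −tan(-27.2°) tan(+26.500°) = 0.2562, H₀ = 1.3117 rad.
Bracket: H₀ sin φ sin δ + cos φ cos δ sin H₀ = 1.3117×-0.45710×0.44620 + 0.88942×0.89493×0.96661 = -0.267532 + 0.769391 = 0.501859.
Q̄ = (S₀/π) × [bracket] = (2185/π) × 0.501859 = 349.0 W/m².

Q̄ ≈ 349 W/m²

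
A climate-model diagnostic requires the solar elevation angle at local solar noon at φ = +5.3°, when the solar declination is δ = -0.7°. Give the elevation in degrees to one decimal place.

At local noon the hour angle is zero, so the zenith angle equals |φ − δ| = |+5.3° − (-0.700°)| = 6.000°.
Elevation = 90° − 6.000° = 84.0°.

84.0°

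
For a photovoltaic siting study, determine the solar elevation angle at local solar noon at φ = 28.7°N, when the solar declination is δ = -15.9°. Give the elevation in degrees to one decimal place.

45.4°

At local noon the hour angle is zero, so the zenith angle equals |φ − δ| = |+28.7° − (-15.900°)| = 44.600°.
Elevation = 90° − 44.600° = 45.4°.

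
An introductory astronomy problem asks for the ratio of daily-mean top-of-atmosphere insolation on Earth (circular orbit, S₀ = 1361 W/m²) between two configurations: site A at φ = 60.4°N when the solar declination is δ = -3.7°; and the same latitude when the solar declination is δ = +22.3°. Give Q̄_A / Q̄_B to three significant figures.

— Configuration A (φ=+60.4°):
cos H₀ = −tan(+60.4°) tan(-3.700°) = 0.1138, H₀ = 1.4567 rad.
Bracket: H₀ sin φ sin δ + cos φ cos δ sin H₀ = 1.4567×0.86949×-0.06453 + 0.49394×0.99792×0.99350 = -0.081733 + 0.489709 = 0.407976.
Q̄ = (S₀/π) × [bracket] = (1361/π) × 0.407976 = 176.74 W/m².
— Configuration B (φ=+60.4°):
cos H₀ = −tan(+60.4°) tan(+22.300°) = -0.7220, H₀ = 2.3774 rad.
Bracket: H₀ sin φ sin δ + cos φ cos δ sin H₀ = 2.3774×0.86949×0.37946 + 0.49394×0.92521×0.69194 = 0.784391 + 0.316215 = 1.100606.
Q̄ = (S₀/π) × [bracket] = (1361/π) × 1.100606 = 476.80 W/m².
Ratio Q̄_A / Q̄_B = 176.74 / 476.80 = 0.3707.

Q̄_A / Q̄_B ≈ 0.371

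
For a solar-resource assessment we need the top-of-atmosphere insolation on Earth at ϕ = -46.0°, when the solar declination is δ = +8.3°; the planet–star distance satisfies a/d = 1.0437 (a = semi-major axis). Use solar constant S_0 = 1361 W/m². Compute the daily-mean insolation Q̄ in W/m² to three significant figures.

cos h₀ = −tan(-46.0°) tan(+8.300°) = 0.1511, h₀ = 1.4191 rad.
Bracket: h₀ sin ϕ sin δ + cos ϕ cos δ sin h₀ = 1.4191×-0.71934×0.14436 + 0.69466×0.98953×0.98852 = -0.147365 + 0.679496 = 0.532131.
Inverse-square distance factor (a/d)² = 1.0437² = 1.089310.
Q̄ = (S_0/π) × 1.089310 × [bracket] = (1361/π) × 1.089310 × 0.532131 = 251.1 W/m².

Q̄ ≈ 251 W/m²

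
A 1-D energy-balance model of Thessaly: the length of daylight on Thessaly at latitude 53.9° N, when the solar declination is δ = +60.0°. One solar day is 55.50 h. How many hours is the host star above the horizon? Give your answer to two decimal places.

Sunrise equation: cos H₀ = −tan φ · tan δ = -2.3752 ≤ −1, so the host star never sets (polar day) and H₀ = π.
Daylight = 2H₀/(2π) × 55.50 h = (3.1416/π) × 55.50 = 55.50 h.

55.50 h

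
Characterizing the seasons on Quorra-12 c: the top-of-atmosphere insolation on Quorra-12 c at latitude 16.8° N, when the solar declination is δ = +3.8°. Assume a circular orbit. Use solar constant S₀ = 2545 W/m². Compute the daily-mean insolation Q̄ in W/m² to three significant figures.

Q̄ ≈ 798 W/m²

cos H₀ = −tan(+16.8°) tan(+3.800°) = -0.0201, H₀ = 1.5909 rad.
Bracket: H₀ sin φ sin δ + cos φ cos δ sin H₀ = 1.5909×0.28903×0.06627 + 0.95732×0.99780×0.99980 = 0.030472 + 0.955023 = 0.985495.
Q̄ = (S₀/π) × [bracket] = (2545/π) × 0.985495 = 798.3 W/m².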